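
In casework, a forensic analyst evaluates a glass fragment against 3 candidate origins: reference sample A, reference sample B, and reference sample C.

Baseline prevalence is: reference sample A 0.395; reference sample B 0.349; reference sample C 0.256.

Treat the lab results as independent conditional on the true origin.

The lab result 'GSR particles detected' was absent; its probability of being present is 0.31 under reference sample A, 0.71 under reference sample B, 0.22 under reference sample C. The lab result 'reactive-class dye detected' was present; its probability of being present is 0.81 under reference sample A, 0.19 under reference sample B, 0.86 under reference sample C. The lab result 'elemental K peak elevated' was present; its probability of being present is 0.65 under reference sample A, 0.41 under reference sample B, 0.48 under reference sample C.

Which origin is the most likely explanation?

reference sample A

Multiply each prior by the joint likelihood of the lab result pattern (using 1 − P(present | H) for each absent lab result):
  reference sample A: 0.395 × (1 − 0.31) × 0.81 × 0.65 = 0.1435
  reference sample B: 0.349 × (1 − 0.71) × 0.19 × 0.41 = 0.0078843
  reference sample C: 0.256 × (1 − 0.22) × 0.86 × 0.48 = 0.082428
Marginal likelihood of the evidence = 0.23381.
P(reference sample A | evidence) ≈ 0.1435 / 0.23381 ≈ 0.614
P(reference sample B | evidence) ≈ 0.0078843 / 0.23381 ≈ 0.034
P(reference sample C | evidence) ≈ 0.082428 / 0.23381 ≈ 0.353
The largest is 0.614, so reference sample A is most probable.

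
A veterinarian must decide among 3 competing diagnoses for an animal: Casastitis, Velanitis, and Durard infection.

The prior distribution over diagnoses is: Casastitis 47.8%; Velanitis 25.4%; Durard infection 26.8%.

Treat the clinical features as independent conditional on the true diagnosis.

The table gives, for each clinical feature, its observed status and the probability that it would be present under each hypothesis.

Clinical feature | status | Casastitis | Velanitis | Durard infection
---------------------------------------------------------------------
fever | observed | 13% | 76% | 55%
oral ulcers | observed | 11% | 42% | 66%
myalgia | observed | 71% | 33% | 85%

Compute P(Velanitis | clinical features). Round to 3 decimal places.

Multiply each prior by the joint likelihood of the clinical feature pattern:
  Casastitis: 0.478 × 0.13 × 0.11 × 0.71 = 0.0048531
  Velanitis: 0.254 × 0.76 × 0.42 × 0.33 = 0.026755
  Durard infection: 0.268 × 0.55 × 0.66 × 0.85 = 0.082691
Marginal likelihood of the evidence = 0.1143.
P(Velanitis | evidence) = 0.026755 / 0.1143 ≈ 0.234.

0.234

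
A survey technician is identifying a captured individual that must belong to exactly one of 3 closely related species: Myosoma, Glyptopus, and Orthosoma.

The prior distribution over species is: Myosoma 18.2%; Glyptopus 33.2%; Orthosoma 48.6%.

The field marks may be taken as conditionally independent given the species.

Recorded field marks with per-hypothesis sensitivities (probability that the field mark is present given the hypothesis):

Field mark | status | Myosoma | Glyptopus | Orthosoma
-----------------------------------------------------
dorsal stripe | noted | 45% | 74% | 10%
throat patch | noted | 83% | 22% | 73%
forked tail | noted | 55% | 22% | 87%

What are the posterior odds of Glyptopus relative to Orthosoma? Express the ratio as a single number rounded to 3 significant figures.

0.385

Unnormalized posterior weight (prior times the field mark likelihoods) for each of the two hypotheses:
  Glyptopus: 0.332 × 0.74 × 0.22 × 0.22 = 0.011891
  Orthosoma: 0.486 × 0.10 × 0.73 × 0.87 = 0.030866
Odds(Glyptopus : Orthosoma) = 0.011891 / 0.030866 ≈ 0.385.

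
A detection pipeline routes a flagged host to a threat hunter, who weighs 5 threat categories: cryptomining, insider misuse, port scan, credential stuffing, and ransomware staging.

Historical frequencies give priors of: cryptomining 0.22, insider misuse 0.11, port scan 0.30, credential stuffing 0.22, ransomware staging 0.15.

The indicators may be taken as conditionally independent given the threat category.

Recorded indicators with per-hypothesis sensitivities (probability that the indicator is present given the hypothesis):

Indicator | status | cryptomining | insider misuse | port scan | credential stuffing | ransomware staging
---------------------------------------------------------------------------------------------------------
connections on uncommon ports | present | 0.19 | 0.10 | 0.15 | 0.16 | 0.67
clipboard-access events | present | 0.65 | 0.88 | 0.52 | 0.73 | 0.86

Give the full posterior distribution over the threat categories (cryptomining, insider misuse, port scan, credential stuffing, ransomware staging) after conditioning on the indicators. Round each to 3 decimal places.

0.158, 0.056, 0.136, 0.149, 0.501

Multiply each prior by the joint likelihood of the indicator pattern:
  cryptomining: 0.22 × 0.19 × 0.65 = 0.02717
  insider misuse: 0.11 × 0.10 × 0.88 = 0.00968
  port scan: 0.30 × 0.15 × 0.52 = 0.0234
  credential stuffing: 0.22 × 0.16 × 0.73 = 0.025696
  ransomware staging: 0.15 × 0.67 × 0.86 = 0.08643
Marginal likelihood of the evidence = 0.17238.
P(cryptomining | evidence) = 0.02717 / 0.17238 ≈ 0.158
P(insider misuse | evidence) = 0.00968 / 0.17238 ≈ 0.056
P(port scan | evidence) = 0.0234 / 0.17238 ≈ 0.136
P(credential stuffing | evidence) = 0.025696 / 0.17238 ≈ 0.149
P(ransomware staging | evidence) = 0.08643 / 0.17238 ≈ 0.501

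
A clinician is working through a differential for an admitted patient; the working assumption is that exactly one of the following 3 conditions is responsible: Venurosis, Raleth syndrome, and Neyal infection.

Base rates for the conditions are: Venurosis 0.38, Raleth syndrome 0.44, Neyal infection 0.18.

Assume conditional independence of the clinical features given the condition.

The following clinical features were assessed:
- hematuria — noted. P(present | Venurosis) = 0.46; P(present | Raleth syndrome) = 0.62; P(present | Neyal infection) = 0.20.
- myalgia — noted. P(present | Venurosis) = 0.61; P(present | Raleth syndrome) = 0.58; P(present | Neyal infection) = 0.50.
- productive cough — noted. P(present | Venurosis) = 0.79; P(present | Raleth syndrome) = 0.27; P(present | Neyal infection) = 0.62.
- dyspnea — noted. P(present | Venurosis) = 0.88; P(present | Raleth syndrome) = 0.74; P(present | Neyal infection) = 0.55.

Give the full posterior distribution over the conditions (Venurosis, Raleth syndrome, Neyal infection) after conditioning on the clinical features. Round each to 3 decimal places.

0.663, 0.283, 0.055

Multiply each prior by the joint likelihood of the clinical feature pattern:
  Venurosis: 0.38 × 0.46 × 0.61 × 0.79 × 0.88 = 0.074128
  Raleth syndrome: 0.44 × 0.62 × 0.58 × 0.27 × 0.74 = 0.031613
  Neyal infection: 0.18 × 0.20 × 0.50 × 0.62 × 0.55 = 0.006138
Normalizing constant Z = 0.074128 + 0.031613 + 0.006138 = 0.11188.
P(Venurosis | evidence) = 0.074128 / 0.11188 ≈ 0.663
P(Raleth syndrome | evidence) = 0.031613 / 0.11188 ≈ 0.283
P(Neyal infection | evidence) = 0.006138 / 0.11188 ≈ 0.055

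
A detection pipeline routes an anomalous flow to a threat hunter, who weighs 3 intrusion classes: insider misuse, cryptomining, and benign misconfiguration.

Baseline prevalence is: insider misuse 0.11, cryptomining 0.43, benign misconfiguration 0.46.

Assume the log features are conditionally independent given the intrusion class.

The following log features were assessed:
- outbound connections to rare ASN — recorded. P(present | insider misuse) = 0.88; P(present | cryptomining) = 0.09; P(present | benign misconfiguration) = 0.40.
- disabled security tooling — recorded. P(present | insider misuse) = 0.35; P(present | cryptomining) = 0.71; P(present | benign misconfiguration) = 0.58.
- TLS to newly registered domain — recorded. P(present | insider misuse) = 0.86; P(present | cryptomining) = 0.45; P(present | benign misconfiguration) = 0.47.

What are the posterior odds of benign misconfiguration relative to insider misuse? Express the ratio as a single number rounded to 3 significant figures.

The normalizing constant cancels in an odds ratio, so compute prior × likelihood for the two hypotheses only:
  benign misconfiguration: 0.46 × 0.40 × 0.58 × 0.47 = 0.050158
  insider misuse: 0.11 × 0.88 × 0.35 × 0.86 = 0.029137
Posterior odds = 0.050158 / 0.029137 ≈ 1.72.

1.72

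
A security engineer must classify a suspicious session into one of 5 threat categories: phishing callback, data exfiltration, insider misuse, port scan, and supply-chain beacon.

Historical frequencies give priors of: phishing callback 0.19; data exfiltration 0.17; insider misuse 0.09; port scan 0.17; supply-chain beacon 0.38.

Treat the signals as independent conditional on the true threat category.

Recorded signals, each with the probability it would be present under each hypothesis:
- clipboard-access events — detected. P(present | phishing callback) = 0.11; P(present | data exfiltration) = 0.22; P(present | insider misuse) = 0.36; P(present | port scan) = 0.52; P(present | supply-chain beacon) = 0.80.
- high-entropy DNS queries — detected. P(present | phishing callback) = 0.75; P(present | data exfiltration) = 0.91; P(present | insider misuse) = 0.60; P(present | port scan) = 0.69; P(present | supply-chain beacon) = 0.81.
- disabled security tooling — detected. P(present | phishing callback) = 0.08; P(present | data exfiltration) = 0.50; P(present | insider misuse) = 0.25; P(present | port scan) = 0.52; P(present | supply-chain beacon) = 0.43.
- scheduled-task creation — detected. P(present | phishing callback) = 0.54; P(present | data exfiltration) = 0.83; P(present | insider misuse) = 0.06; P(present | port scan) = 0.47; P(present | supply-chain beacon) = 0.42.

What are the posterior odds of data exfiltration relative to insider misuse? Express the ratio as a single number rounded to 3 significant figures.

48.4

Posterior odds equal prior odds times the likelihood ratio; only the two competing hypotheses matter.
  data exfiltration: 0.17 × 0.22 × 0.91 × 0.50 × 0.83 = 0.014124
  insider misuse: 0.09 × 0.36 × 0.60 × 0.25 × 0.06 = 0.0002916
Odds(data exfiltration : insider misuse) = 0.014124 / 0.0002916 ≈ 48.4.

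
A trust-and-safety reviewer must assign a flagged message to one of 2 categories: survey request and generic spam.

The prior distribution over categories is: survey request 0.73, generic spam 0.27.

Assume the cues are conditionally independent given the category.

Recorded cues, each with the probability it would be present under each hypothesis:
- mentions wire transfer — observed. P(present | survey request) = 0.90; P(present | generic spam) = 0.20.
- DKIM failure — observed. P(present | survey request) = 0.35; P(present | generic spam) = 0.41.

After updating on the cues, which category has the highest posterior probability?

survey request

For each hypothesis, the unnormalized posterior weight is prior × product of the cue likelihoods:
  survey request: 0.73 × 0.90 × 0.35 = 0.22995
  generic spam: 0.27 × 0.20 × 0.41 = 0.02214
The unnormalized weights sum to 0.25209.
P(survey request | evidence) ≈ 0.22995 / 0.25209 ≈ 0.912
P(generic spam | evidence) ≈ 0.02214 / 0.25209 ≈ 0.088
The largest is 0.912, so survey request is most probable.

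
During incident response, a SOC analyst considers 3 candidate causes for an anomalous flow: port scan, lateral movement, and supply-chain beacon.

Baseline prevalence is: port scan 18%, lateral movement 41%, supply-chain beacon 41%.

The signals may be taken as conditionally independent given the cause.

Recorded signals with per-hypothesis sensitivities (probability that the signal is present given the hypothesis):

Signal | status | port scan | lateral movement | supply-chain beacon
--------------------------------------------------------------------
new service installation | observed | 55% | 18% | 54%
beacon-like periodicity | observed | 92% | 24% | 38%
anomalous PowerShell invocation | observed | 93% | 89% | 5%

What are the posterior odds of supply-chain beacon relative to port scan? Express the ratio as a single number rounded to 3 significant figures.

0.0497

The normalizing constant cancels in an odds ratio, so compute prior × likelihood for the two hypotheses only:
  supply-chain beacon: 0.41 × 0.54 × 0.38 × 0.05 = 0.0042066
  port scan: 0.18 × 0.55 × 0.92 × 0.93 = 0.084704
Odds(supply-chain beacon : port scan) = 0.0042066 / 0.084704 ≈ 0.0497.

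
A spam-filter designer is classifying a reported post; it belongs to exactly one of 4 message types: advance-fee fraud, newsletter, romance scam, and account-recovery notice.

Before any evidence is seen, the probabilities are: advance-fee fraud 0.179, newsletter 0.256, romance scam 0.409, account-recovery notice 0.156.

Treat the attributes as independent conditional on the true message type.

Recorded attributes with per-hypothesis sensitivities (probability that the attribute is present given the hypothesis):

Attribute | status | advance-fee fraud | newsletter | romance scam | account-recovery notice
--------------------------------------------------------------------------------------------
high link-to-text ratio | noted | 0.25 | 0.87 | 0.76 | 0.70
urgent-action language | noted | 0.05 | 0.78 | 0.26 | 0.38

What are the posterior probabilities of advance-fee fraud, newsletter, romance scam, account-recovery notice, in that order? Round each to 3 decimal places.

0.008, 0.582, 0.271, 0.139

By Bayes' rule with conditional independence, the unnormalized weight for each hypothesis is prior × ∏ likelihoods:
  advance-fee fraud: 0.179 × 0.25 × 0.05 = 0.0022375
  newsletter: 0.256 × 0.87 × 0.78 = 0.17372
  romance scam: 0.409 × 0.76 × 0.26 = 0.080818
  account-recovery notice: 0.156 × 0.70 × 0.38 = 0.041496
The unnormalized weights sum to 0.29827.
P(advance-fee fraud | evidence) = 0.0022375 / 0.29827 ≈ 0.008
P(newsletter | evidence) = 0.17372 / 0.29827 ≈ 0.582
P(romance scam | evidence) = 0.080818 / 0.29827 ≈ 0.271
P(account-recovery notice | evidence) = 0.041496 / 0.29827 ≈ 0.139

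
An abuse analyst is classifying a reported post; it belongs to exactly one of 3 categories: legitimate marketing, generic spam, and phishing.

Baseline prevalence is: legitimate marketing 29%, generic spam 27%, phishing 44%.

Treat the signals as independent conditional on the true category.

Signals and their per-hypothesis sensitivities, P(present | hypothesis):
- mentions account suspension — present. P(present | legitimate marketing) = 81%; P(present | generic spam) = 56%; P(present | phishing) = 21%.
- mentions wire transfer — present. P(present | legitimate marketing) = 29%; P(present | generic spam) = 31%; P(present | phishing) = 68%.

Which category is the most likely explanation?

legitimate marketing

By Bayes' rule with conditional independence, the unnormalized weight for each hypothesis is prior × ∏ likelihoods:
  legitimate marketing: 0.29 × 0.81 × 0.29 = 0.068121
  generic spam: 0.27 × 0.56 × 0.31 = 0.046872
  phishing: 0.44 × 0.21 × 0.68 = 0.062832
The unnormalized weights sum to 0.17783.
P(legitimate marketing | evidence) ≈ 0.068121 / 0.17783 ≈ 0.383
P(generic spam | evidence) ≈ 0.046872 / 0.17783 ≈ 0.264
P(phishing | evidence) ≈ 0.062832 / 0.17783 ≈ 0.353
The largest is 0.383, so legitimate marketing is most probable.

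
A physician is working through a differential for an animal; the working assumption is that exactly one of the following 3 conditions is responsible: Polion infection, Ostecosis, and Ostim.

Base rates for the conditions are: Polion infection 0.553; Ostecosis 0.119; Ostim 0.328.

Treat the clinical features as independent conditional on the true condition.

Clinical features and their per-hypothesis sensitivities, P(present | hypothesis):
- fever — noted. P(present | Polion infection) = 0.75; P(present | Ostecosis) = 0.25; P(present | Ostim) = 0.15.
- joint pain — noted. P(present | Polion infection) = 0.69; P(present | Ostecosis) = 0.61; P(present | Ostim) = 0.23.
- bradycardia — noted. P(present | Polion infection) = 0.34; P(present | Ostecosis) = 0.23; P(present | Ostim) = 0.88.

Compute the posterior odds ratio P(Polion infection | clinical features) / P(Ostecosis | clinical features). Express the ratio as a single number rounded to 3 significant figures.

23.3

Unnormalized posterior weight (prior times the clinical feature likelihoods) for each of the two hypotheses:
  Polion infection: 0.553 × 0.75 × 0.69 × 0.34 = 0.0973
  Ostecosis: 0.119 × 0.25 × 0.61 × 0.23 = 0.0041739
Odds(Polion infection : Ostecosis) = 0.0973 / 0.0041739 ≈ 23.3.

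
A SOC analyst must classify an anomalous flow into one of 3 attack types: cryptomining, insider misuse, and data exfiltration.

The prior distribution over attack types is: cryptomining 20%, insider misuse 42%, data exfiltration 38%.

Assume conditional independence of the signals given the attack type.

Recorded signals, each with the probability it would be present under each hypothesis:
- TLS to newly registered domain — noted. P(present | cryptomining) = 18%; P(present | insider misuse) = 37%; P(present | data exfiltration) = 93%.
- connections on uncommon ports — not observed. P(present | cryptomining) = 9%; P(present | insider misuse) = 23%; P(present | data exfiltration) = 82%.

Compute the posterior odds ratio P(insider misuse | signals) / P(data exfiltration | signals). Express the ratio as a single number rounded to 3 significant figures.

Unnormalized posterior weight (prior times the signal likelihoods) for each of the two hypotheses (using 1 − P(present | H) for each absent signal):
  insider misuse: 0.42 × 0.37 × (1 − 0.23) = 0.11966
  data exfiltration: 0.38 × 0.93 × (1 − 0.82) = 0.063612
Odds(insider misuse : data exfiltration) = 0.11966 / 0.063612 ≈ 1.88.

1.88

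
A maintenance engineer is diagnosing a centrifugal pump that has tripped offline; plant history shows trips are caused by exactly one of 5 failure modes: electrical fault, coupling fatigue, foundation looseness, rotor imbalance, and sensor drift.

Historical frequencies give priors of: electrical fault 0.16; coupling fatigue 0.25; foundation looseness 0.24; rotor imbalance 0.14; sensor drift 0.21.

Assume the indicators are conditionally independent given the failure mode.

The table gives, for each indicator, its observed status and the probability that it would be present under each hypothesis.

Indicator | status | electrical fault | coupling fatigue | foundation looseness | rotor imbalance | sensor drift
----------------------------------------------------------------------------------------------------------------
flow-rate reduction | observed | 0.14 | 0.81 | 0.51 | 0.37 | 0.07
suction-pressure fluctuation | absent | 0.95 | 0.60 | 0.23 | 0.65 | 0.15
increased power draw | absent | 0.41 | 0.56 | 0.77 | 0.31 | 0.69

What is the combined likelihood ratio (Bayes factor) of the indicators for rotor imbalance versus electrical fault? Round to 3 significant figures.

21.6

Joint likelihood of the indicator pattern under each hypothesis (using 1 − P(present | H) for each absent indicator):
  rotor imbalance: 0.37 × (1 − 0.65) × (1 − 0.31) = 0.089355
  electrical fault: 0.14 × (1 − 0.95) × (1 − 0.41) = 0.00413
Bayes factor = 0.089355 / 0.00413 ≈ 21.6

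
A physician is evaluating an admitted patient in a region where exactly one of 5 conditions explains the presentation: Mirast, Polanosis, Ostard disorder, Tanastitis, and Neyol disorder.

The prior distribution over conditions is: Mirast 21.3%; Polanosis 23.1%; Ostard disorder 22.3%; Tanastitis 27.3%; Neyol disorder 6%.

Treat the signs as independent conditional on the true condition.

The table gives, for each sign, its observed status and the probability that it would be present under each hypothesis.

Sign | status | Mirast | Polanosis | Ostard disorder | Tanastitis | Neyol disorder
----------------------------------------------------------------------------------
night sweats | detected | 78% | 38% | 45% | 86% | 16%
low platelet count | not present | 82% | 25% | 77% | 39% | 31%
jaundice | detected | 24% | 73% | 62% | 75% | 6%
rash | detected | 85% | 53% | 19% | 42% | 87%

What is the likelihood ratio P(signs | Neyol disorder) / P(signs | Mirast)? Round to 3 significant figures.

Take the product of per-sign likelihoods under each hypothesis (using 1 − P(present | H) for each absent sign), then divide.
  Neyol disorder: 0.16 × (1 − 0.31) × 0.06 × 0.87 = 0.0057629
  Mirast: 0.78 × (1 − 0.82) × 0.24 × 0.85 = 0.028642
Bayes factor = 0.0057629 / 0.028642 ≈ 0.201

0.201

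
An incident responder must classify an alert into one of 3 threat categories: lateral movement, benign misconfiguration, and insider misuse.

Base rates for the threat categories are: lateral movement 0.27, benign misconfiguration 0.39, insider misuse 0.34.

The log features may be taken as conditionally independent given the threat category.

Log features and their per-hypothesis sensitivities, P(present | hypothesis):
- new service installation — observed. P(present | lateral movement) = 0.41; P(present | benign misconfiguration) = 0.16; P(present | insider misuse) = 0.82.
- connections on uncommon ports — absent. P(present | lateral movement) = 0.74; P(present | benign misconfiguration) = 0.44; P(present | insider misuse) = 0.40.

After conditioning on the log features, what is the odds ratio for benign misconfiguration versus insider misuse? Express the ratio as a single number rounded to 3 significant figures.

0.209

Unnormalized posterior weight (prior times the log feature likelihoods) for each of the two hypotheses (using 1 − P(present | H) for each absent log feature):
  benign misconfiguration: 0.39 × 0.16 × (1 − 0.44) = 0.034944
  insider misuse: 0.34 × 0.82 × (1 − 0.40) = 0.16728
Odds(benign misconfiguration : insider misuse) = 0.034944 / 0.16728 ≈ 0.209.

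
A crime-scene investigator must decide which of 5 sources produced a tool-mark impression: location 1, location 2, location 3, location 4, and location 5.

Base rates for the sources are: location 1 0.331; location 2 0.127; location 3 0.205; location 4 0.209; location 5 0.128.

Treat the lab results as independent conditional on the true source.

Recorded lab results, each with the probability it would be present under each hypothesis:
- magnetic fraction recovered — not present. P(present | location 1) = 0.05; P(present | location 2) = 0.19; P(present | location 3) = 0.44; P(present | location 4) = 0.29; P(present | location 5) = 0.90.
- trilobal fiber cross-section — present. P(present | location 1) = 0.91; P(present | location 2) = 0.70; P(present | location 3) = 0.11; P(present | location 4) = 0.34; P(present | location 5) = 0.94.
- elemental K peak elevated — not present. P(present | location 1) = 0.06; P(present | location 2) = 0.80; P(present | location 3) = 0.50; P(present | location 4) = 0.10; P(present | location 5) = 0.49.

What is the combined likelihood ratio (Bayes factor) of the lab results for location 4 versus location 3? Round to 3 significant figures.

Joint likelihood of the lab result pattern under each hypothesis (using 1 − P(present | H) for each absent lab result):
  location 4: (1 − 0.29) × 0.34 × (1 − 0.10) = 0.21726
  location 3: (1 − 0.44) × 0.11 × (1 − 0.50) = 0.0308
Bayes factor = 0.21726 / 0.0308 ≈ 7.05

7.05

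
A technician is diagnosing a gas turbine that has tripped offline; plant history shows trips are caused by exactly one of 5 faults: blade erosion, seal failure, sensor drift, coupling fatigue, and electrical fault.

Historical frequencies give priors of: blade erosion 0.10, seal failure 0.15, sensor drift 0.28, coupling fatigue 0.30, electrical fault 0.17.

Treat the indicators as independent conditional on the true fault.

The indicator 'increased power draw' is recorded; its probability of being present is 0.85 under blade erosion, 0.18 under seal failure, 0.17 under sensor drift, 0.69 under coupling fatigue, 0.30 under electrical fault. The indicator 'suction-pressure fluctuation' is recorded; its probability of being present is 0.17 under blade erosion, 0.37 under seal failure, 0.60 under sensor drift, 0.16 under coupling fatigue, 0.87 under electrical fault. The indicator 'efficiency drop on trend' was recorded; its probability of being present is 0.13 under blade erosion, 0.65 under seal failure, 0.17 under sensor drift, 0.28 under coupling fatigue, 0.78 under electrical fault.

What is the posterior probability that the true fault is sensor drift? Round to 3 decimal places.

By Bayes' rule with conditional independence, the unnormalized weight for each hypothesis is prior × ∏ likelihoods:
  blade erosion: 0.10 × 0.85 × 0.17 × 0.13 = 0.0018785
  seal failure: 0.15 × 0.18 × 0.37 × 0.65 = 0.0064935
  sensor drift: 0.28 × 0.17 × 0.60 × 0.17 = 0.0048552
  coupling fatigue: 0.30 × 0.69 × 0.16 × 0.28 = 0.0092736
  electrical fault: 0.17 × 0.30 × 0.87 × 0.78 = 0.034609
Normalizing constant Z = 0.0018785 + 0.0064935 + 0.0048552 + 0.0092736 + 0.034609 = 0.057109.
P(sensor drift | evidence) = 0.0048552 / 0.057109 ≈ 0.085.

0.085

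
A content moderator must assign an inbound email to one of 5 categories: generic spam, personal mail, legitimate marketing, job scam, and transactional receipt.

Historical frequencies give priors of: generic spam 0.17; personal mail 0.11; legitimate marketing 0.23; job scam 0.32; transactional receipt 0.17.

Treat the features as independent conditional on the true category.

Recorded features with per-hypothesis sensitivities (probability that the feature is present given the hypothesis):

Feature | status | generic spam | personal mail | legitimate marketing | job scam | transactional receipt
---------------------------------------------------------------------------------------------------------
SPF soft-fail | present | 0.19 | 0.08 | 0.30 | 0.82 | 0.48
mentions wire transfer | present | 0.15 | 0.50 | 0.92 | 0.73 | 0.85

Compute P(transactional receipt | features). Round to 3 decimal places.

0.208

By Bayes' rule with conditional independence, the unnormalized weight for each hypothesis is prior × ∏ likelihoods:
  generic spam: 0.17 × 0.19 × 0.15 = 0.004845
  personal mail: 0.11 × 0.08 × 0.50 = 0.0044
  legitimate marketing: 0.23 × 0.30 × 0.92 = 0.06348
  job scam: 0.32 × 0.82 × 0.73 = 0.19155
  transactional receipt: 0.17 × 0.48 × 0.85 = 0.06936
Normalizing constant Z = 0.004845 + 0.0044 + 0.06348 + 0.19155 + 0.06936 = 0.33364.
P(transactional receipt | evidence) = 0.06936 / 0.33364 ≈ 0.208.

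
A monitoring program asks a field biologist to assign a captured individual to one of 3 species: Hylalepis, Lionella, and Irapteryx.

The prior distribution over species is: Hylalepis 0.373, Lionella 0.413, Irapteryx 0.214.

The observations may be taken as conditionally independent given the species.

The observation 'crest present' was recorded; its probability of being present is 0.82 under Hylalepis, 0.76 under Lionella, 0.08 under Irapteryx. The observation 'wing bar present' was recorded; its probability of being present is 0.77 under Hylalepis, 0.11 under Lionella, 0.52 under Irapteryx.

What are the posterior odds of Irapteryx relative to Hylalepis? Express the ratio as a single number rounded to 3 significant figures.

0.0378

Unnormalized posterior weight (prior times the observation likelihoods) for each of the two hypotheses:
  Irapteryx: 0.214 × 0.08 × 0.52 = 0.0089024
  Hylalepis: 0.373 × 0.82 × 0.77 = 0.23551
Posterior odds = 0.0089024 / 0.23551 ≈ 0.0378.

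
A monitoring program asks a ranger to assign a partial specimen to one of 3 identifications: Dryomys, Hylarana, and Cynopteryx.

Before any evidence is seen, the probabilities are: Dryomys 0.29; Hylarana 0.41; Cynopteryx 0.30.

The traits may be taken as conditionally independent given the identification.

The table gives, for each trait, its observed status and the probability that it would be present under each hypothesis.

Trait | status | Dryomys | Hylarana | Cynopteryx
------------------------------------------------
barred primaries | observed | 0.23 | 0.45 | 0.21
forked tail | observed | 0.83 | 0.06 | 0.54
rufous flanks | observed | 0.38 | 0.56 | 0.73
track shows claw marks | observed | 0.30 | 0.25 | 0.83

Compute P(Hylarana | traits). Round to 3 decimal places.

0.054

By Bayes' rule with conditional independence, the unnormalized weight for each hypothesis is prior × ∏ likelihoods:
  Dryomys: 0.29 × 0.23 × 0.83 × 0.38 × 0.30 = 0.0063112
  Hylarana: 0.41 × 0.45 × 0.06 × 0.56 × 0.25 = 0.0015498
  Cynopteryx: 0.30 × 0.21 × 0.54 × 0.73 × 0.83 = 0.020613
Normalizing constant Z = 0.0063112 + 0.0015498 + 0.020613 = 0.028474.
P(Hylarana | evidence) = 0.0015498 / 0.028474 ≈ 0.054.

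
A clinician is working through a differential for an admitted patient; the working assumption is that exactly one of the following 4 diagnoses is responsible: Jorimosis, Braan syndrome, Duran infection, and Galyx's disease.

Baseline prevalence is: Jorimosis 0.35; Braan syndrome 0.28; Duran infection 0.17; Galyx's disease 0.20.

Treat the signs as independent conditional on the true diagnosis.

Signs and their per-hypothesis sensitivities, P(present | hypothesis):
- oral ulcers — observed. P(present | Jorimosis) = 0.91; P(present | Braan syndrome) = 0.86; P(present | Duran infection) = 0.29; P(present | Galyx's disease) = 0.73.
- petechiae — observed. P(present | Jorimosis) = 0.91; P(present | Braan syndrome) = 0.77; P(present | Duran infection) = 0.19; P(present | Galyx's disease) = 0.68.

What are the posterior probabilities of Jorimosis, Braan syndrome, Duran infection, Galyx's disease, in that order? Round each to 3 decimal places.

0.496, 0.318, 0.016, 0.170

Multiply each prior by the joint likelihood of the sign pattern:
  Jorimosis: 0.35 × 0.91 × 0.91 = 0.28984
  Braan syndrome: 0.28 × 0.86 × 0.77 = 0.18542
  Duran infection: 0.17 × 0.29 × 0.19 = 0.009367
  Galyx's disease: 0.20 × 0.73 × 0.68 = 0.09928
The unnormalized weights sum to 0.5839.
P(Jorimosis | evidence) = 0.28984 / 0.5839 ≈ 0.496
P(Braan syndrome | evidence) = 0.18542 / 0.5839 ≈ 0.318
P(Duran infection | evidence) = 0.009367 / 0.5839 ≈ 0.016
P(Galyx's disease | evidence) = 0.09928 / 0.5839 ≈ 0.170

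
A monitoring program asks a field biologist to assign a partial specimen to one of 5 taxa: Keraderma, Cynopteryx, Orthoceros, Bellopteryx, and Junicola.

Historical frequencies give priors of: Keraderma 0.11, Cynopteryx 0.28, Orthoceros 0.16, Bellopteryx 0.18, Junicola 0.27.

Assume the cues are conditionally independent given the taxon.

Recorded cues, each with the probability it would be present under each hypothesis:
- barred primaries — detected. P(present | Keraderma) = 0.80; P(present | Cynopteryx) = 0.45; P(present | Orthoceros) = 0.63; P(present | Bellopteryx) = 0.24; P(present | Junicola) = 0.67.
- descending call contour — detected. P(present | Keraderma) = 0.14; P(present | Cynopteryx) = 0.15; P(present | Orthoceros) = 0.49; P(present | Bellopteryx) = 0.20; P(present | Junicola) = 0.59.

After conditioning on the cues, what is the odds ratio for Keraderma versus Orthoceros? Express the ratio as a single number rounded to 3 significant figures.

0.249

Posterior odds equal prior odds times the likelihood ratio; only the two competing hypotheses matter.
  Keraderma: 0.11 × 0.80 × 0.14 = 0.01232
  Orthoceros: 0.16 × 0.63 × 0.49 = 0.049392
Odds(Keraderma : Orthoceros) = 0.01232 / 0.049392 ≈ 0.249.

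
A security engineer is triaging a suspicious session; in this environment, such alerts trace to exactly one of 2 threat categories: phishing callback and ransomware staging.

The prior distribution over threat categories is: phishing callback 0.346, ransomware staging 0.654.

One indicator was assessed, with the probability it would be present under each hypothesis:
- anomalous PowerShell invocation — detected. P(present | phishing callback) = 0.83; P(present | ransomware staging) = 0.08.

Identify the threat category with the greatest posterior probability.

phishing callback

Multiply each prior by the likelihood of the indicator:
  phishing callback: 0.346 × 0.83 = 0.28718
  ransomware staging: 0.654 × 0.08 = 0.05232
The unnormalized weights sum to 0.3395.
P(phishing callback | evidence) ≈ 0.28718 / 0.3395 ≈ 0.846
P(ransomware staging | evidence) ≈ 0.05232 / 0.3395 ≈ 0.154
The largest is 0.846, so phishing callback is most probable.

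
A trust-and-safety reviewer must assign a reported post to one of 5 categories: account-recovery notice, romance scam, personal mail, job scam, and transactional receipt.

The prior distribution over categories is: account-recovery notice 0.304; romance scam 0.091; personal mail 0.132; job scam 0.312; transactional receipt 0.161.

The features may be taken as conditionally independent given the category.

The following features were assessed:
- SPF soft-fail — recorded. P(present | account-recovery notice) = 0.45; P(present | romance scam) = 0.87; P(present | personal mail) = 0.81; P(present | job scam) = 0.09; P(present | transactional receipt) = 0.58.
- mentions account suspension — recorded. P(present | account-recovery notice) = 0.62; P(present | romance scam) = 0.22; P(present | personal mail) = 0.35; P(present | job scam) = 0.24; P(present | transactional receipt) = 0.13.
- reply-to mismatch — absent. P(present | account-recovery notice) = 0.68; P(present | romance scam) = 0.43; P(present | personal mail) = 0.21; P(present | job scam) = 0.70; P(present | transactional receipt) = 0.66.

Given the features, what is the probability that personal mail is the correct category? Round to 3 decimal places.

0.406

For each hypothesis, the unnormalized posterior weight is prior × product of the feature likelihoods (using 1 − P(present | H) for each absent feature):
  account-recovery notice: 0.304 × 0.45 × 0.62 × (1 − 0.68) = 0.027141
  romance scam: 0.091 × 0.87 × 0.22 × (1 − 0.43) = 0.0099279
  personal mail: 0.132 × 0.81 × 0.35 × (1 − 0.21) = 0.029563
  job scam: 0.312 × 0.09 × 0.24 × (1 − 0.70) = 0.0020218
  transactional receipt: 0.161 × 0.58 × 0.13 × (1 − 0.66) = 0.0041274
Normalizing constant Z = 0.027141 + 0.0099279 + 0.029563 + 0.0020218 + 0.0041274 = 0.072782.
P(personal mail | evidence) = 0.029563 / 0.072782 ≈ 0.406.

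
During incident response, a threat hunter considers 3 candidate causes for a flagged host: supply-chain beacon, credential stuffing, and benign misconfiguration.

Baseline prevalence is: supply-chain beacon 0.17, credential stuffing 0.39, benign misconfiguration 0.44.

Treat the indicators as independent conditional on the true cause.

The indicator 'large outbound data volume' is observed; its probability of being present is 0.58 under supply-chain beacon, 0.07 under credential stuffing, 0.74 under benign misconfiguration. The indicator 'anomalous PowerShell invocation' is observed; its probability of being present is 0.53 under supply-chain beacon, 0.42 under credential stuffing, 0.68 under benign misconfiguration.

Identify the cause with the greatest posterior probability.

benign misconfiguration

Multiply each prior by the joint likelihood of the indicator pattern:
  supply-chain beacon: 0.17 × 0.58 × 0.53 = 0.052258
  credential stuffing: 0.39 × 0.07 × 0.42 = 0.011466
  benign misconfiguration: 0.44 × 0.74 × 0.68 = 0.22141
The unnormalized weights sum to 0.28513.
P(supply-chain beacon | evidence) ≈ 0.052258 / 0.28513 ≈ 0.183
P(credential stuffing | evidence) ≈ 0.011466 / 0.28513 ≈ 0.040
P(benign misconfiguration | evidence) ≈ 0.22141 / 0.28513 ≈ 0.777
The largest is 0.777, so benign misconfiguration is most probable.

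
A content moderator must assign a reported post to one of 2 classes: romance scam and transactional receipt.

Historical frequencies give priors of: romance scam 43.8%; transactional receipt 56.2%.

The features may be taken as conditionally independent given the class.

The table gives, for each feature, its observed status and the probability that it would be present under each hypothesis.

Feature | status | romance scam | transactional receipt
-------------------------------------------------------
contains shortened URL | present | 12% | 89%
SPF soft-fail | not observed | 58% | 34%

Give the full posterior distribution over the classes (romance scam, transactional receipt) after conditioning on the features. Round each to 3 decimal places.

Multiply each prior by the joint likelihood of the feature pattern (using 1 − P(present | H) for each absent feature):
  romance scam: 0.438 × 0.12 × (1 − 0.58) = 0.022075
  transactional receipt: 0.562 × 0.89 × (1 − 0.34) = 0.33012
The unnormalized weights sum to 0.35219.
P(romance scam | evidence) = 0.022075 / 0.35219 ≈ 0.063
P(transactional receipt | evidence) = 0.33012 / 0.35219 ≈ 0.937

0.063, 0.937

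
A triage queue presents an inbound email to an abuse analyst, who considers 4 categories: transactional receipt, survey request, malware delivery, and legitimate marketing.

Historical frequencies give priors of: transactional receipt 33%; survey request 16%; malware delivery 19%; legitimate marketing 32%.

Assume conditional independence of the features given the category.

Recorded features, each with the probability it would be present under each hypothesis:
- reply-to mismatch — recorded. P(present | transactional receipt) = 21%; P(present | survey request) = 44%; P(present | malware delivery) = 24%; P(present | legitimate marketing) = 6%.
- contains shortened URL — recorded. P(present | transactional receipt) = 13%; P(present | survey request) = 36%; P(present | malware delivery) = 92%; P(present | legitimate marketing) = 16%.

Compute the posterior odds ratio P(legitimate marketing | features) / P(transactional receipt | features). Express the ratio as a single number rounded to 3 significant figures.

0.341

The normalizing constant cancels in an odds ratio, so compute prior × likelihood for the two hypotheses only:
  legitimate marketing: 0.32 × 0.06 × 0.16 = 0.003072
  transactional receipt: 0.33 × 0.21 × 0.13 = 0.009009
Posterior odds = 0.003072 / 0.009009 ≈ 0.341.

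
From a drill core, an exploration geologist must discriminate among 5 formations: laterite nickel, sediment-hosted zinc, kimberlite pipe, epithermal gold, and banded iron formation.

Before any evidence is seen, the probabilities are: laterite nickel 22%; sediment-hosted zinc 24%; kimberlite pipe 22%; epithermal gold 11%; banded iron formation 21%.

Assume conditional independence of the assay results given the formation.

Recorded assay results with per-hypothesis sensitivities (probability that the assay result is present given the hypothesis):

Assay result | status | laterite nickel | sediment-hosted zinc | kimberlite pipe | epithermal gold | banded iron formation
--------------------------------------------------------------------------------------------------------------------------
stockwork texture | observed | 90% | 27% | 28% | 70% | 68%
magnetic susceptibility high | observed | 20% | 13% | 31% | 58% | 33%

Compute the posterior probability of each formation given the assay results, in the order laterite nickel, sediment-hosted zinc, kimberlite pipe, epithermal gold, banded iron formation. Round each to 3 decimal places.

For each hypothesis, the unnormalized posterior weight is prior × product of the assay result likelihoods:
  laterite nickel: 0.22 × 0.90 × 0.20 = 0.0396
  sediment-hosted zinc: 0.24 × 0.27 × 0.13 = 0.008424
  kimberlite pipe: 0.22 × 0.28 × 0.31 = 0.019096
  epithermal gold: 0.11 × 0.70 × 0.58 = 0.04466
  banded iron formation: 0.21 × 0.68 × 0.33 = 0.047124
The unnormalized weights sum to 0.1589.
P(laterite nickel | evidence) = 0.0396 / 0.1589 ≈ 0.249
P(sediment-hosted zinc | evidence) = 0.008424 / 0.1589 ≈ 0.053
P(kimberlite pipe | evidence) = 0.019096 / 0.1589 ≈ 0.120
P(epithermal gold | evidence) = 0.04466 / 0.1589 ≈ 0.281
P(banded iron formation | evidence) = 0.047124 / 0.1589 ≈ 0.297

0.249, 0.053, 0.120, 0.281, 0.297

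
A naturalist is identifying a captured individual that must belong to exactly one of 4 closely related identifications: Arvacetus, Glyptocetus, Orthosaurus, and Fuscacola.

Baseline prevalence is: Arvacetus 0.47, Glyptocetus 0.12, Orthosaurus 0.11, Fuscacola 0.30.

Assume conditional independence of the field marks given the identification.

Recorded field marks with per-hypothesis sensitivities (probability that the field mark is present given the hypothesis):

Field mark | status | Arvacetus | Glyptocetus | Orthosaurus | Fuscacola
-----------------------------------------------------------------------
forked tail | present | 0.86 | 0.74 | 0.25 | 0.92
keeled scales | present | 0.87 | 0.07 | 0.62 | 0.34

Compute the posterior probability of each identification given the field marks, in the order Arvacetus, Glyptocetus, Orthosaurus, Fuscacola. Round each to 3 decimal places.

For each hypothesis, the unnormalized posterior weight is prior × product of the field mark likelihoods:
  Arvacetus: 0.47 × 0.86 × 0.87 = 0.35165
  Glyptocetus: 0.12 × 0.74 × 0.07 = 0.006216
  Orthosaurus: 0.11 × 0.25 × 0.62 = 0.01705
  Fuscacola: 0.30 × 0.92 × 0.34 = 0.09384
Marginal likelihood of the evidence = 0.46876.
P(Arvacetus | evidence) = 0.35165 / 0.46876 ≈ 0.750
P(Glyptocetus | evidence) = 0.006216 / 0.46876 ≈ 0.013
P(Orthosaurus | evidence) = 0.01705 / 0.46876 ≈ 0.036
P(Fuscacola | evidence) = 0.09384 / 0.46876 ≈ 0.200

0.750, 0.013, 0.036, 0.200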